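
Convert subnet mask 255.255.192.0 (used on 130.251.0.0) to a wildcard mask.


Subnet mask: 255.255.192.0
Wildcard = 255.255.255.255 - subnet mask
255 - 255 = 0
255 - 255 = 0
255 - 192 = 63
255 - 0 = 255
Wildcard: 0.0.63.255


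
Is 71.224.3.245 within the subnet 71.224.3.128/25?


Subnet network: 71.224.3.128
Test IP AND mask: 71.224.3.128
Yes, 71.224.3.245 is in 71.224.3.128/25


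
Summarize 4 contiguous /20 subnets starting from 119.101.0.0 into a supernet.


Original prefix: /20
Number of subnets: 4 = 2^2
New prefix = 20 - 2 = 18
Supernet: 119.101.0.0/18


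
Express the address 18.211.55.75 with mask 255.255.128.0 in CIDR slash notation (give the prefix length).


Binary: 11111111.11111111.10000000.00000000
Count leading 1s
Prefix: /17


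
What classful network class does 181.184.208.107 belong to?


First octet: 181
Binary: 10110101
10xxxxxx -> Class B (128-191)
Class B, default mask 255.255.0.0 (/16)


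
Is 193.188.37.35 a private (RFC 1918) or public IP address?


RFC 1918 private ranges:
  10.0.0.0/8 (10.0.0.0 - 10.255.255.255)
  172.16.0.0/12 (172.16.0.0 - 172.31.255.255)
  192.168.0.0/16 (192.168.0.0 - 192.168.255.255)
Public (not in any RFC 1918 range)


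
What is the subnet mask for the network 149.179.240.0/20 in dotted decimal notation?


/20 means 20 network bits, 12 host bits
Binary: 11111111111111111111000000000000
Mask: 255.255.240.0


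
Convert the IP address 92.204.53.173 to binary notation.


92 = 01011100
204 = 11001100
53 = 00110101
173 = 10101101
Binary: 01011100.11001100.00110101.10101101


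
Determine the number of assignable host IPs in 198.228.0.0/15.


Host bits = 32 - 15 = 17
Total addresses = 2^17 = 131072
Usable = total - 2 (network and broadcast)
Usable hosts: 131070


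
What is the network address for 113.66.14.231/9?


IP:   01110001.01000010.00001110.11100111
Mask: 11111111.10000000.00000000.00000000
AND operation:
Net:  01110001.00000000.00000000.00000000
Network: 113.0.0.0/9


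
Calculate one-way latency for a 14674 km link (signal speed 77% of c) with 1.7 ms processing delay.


Speed = 0.77 * 3e5 km/s = 231000 km/s
Propagation delay = 14674 / 231000 = 0.0635 s = 63.5238 ms
Processing delay = 1.7 ms
Total one-way latency = 65.2238 ms


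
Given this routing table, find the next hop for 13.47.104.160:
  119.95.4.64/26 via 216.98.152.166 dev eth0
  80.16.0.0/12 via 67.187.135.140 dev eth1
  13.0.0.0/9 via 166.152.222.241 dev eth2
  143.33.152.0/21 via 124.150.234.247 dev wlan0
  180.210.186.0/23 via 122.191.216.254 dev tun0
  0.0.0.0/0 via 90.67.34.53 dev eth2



Longest prefix match for 13.47.104.160:
  /26 119.95.4.64: no
  /12 80.16.0.0: no
  /9 13.0.0.0: MATCH
  /21 143.33.152.0: no
  /23 180.210.186.0: no
  /0 0.0.0.0: MATCH
Selected: next-hop 166.152.222.241 via eth2 (matched /9)


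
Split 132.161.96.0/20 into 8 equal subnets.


New prefix = 20 + 3 = 23
Each subnet has 512 addresses
  132.161.96.0/23
  132.161.98.0/23
  132.161.100.0/23
  132.161.102.0/23
  132.161.104.0/23
  132.161.106.0/23
  132.161.108.0/23
  132.161.110.0/23
Subnets: 132.161.96.0/23, 132.161.98.0/23, 132.161.100.0/23, 132.161.102.0/23, 132.161.104.0/23, 132.161.106.0/23, 132.161.108.0/23, 132.161.110.0/23


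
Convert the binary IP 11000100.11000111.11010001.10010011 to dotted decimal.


11000100 = 196
11000111 = 199
11010001 = 209
10010011 = 147
IP: 196.199.209.147


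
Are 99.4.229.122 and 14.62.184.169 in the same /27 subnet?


Mask: 255.255.255.224
99.4.229.122 AND mask = 99.4.229.96
14.62.184.169 AND mask = 14.62.184.160
No, different subnets (99.4.229.96 vs 14.62.184.160)


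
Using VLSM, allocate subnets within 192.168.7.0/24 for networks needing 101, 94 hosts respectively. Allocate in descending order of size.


101 hosts -> /25 (126 usable): 192.168.7.0/25
94 hosts -> /25 (126 usable): 192.168.7.128/25
Allocation: 192.168.7.0/25 (101 hosts, 126 usable); 192.168.7.128/25 (94 hosts, 126 usable)


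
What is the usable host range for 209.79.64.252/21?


Network: 209.79.64.0
Broadcast: 209.79.71.255
First usable = network + 1
Last usable = broadcast - 1
Range: 209.79.64.1 to 209.79.71.254


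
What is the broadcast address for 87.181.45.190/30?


Network: 87.181.45.188/30
Host bits = 2
Set all host bits to 1:
Broadcast: 87.181.45.191


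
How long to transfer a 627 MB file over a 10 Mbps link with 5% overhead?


Effective throughput = 10 * (1 - 5/100) = 9.5 Mbps
File size in Mb = 627 * 8 = 5016 Mb
Time = 5016 / 9.5
Time = 528 seconds


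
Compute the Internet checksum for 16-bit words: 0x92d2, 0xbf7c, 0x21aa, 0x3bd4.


Sum all words (with carry folding):
+ 0x92d2 = 0x92d2
+ 0xbf7c = 0x524f
+ 0x21aa = 0x73f9
+ 0x3bd4 = 0xafcd
One's complement: ~0xafcd
Checksum = 0x5032


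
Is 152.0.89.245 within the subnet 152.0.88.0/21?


Subnet network: 152.0.88.0
Test IP AND mask: 152.0.88.0
Yes, 152.0.89.245 is in 152.0.88.0/21


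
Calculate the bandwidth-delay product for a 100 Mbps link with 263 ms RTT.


BDP = bandwidth * RTT
= 100 Mbps * 263 ms
= 100 * 1e6 * 263 / 1000 bits
= 26300000 bits
= 3287500 bytes
= 3210.4492 KB
BDP = 26300000 bits (3287500 bytes)


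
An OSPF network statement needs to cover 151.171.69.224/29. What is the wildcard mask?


Subnet mask: 255.255.255.248
Wildcard = 255.255.255.255 - subnet mask
255 - 255 = 0
255 - 255 = 0
255 - 255 = 0
255 - 248 = 7
Wildcard: 0.0.0.7


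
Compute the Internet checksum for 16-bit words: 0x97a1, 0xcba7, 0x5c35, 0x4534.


Sum all words (with carry folding):
+ 0x97a1 = 0x97a1
+ 0xcba7 = 0x6349
+ 0x5c35 = 0xbf7e
+ 0x4534 = 0x04b3
One's complement: ~0x04b3
Checksum = 0xfb4c


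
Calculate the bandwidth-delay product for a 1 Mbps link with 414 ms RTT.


BDP = bandwidth * RTT
= 1 Mbps * 414 ms
= 1 * 1e6 * 414 / 1000 bits
= 414000 bits
= 51750 bytes
= 50.5371 KB
BDP = 414000 bits (51750 bytes)


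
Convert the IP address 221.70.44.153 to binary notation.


221 = 11011101
70 = 01000110
44 = 00101100
153 = 10011001
Binary: 11011101.01000110.00101100.10011001


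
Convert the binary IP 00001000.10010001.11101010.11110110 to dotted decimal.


00001000 = 8
10010001 = 145
11101010 = 234
11110110 = 246
IP: 8.145.234.246


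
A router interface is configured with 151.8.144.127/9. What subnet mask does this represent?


/9 means 9 network bits, 23 host bits
Binary: 11111111100000000000000000000000
Mask: 255.128.0.0


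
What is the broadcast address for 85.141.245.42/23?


Network: 85.141.244.0/23
Host bits = 9
Set all host bits to 1:
Broadcast: 85.141.245.255


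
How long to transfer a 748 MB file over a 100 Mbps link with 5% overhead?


Effective throughput = 100 * (1 - 5/100) = 95 Mbps
File size in Mb = 748 * 8 = 5984 Mb
Time = 5984 / 95
Time = 62.9895 seconds


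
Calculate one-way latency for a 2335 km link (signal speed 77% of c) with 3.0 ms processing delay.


Speed = 0.77 * 3e5 km/s = 231000 km/s
Propagation delay = 2335 / 231000 = 0.0101 s = 10.1082 ms
Processing delay = 3.0 ms
Total one-way latency = 13.1082 ms


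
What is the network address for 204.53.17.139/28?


IP:   11001100.00110101.00010001.10001011
Mask: 11111111.11111111.11111111.11110000
AND operation:
Net:  11001100.00110101.00010001.10000000
Network: 204.53.17.128/28


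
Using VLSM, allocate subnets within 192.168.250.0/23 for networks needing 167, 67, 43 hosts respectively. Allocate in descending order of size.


167 hosts -> /24 (254 usable): 192.168.250.0/24
67 hosts -> /25 (126 usable): 192.168.251.0/25
43 hosts -> /26 (62 usable): 192.168.251.128/26
Allocation: 192.168.250.0/24 (167 hosts, 254 usable); 192.168.251.0/25 (67 hosts, 126 usable); 192.168.251.128/26 (43 hosts, 62 usable)


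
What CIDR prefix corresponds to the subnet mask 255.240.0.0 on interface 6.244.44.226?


Binary: 11111111.11110000.00000000.00000000
Count leading 1s
Prefix: /12


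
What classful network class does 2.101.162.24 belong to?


First octet: 2
Binary: 00000010
0xxxxxxx -> Class A (1-126)
Class A, default mask 255.0.0.0 (/8)


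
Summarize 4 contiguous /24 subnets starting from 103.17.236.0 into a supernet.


Original prefix: /24
Number of subnets: 4 = 2^2
New prefix = 24 - 2 = 22
Supernet: 103.17.236.0/22


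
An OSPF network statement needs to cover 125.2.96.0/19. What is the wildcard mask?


Subnet mask: 255.255.224.0
Wildcard = 255.255.255.255 - subnet mask
255 - 255 = 0
255 - 255 = 0
255 - 224 = 31
255 - 0 = 255
Wildcard: 0.0.31.255


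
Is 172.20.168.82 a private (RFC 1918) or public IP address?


RFC 1918 private ranges:
  10.0.0.0/8 (10.0.0.0 - 10.255.255.255)
  172.16.0.0/12 (172.16.0.0 - 172.31.255.255)
  192.168.0.0/16 (192.168.0.0 - 192.168.255.255)
Private (in 172.16.0.0/12)


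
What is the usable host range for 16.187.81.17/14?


Network: 16.184.0.0
Broadcast: 16.187.255.255
First usable = network + 1
Last usable = broadcast - 1
Range: 16.184.0.1 to 16.187.255.254


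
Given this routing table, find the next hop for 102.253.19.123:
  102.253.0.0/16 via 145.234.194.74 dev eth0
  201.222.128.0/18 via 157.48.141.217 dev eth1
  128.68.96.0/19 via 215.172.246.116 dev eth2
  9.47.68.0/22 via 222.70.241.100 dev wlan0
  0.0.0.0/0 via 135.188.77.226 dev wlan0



Longest prefix match for 102.253.19.123:
  /16 102.253.0.0: MATCH
  /18 201.222.128.0: no
  /19 128.68.96.0: no
  /22 9.47.68.0: no
  /0 0.0.0.0: MATCH
Selected: next-hop 145.234.194.74 via eth0 (matched /16)


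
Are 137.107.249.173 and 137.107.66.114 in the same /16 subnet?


Mask: 255.255.0.0
137.107.249.173 AND mask = 137.107.0.0
137.107.66.114 AND mask = 137.107.0.0
Yes, same subnet (137.107.0.0)


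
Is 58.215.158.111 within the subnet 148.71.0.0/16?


Subnet network: 148.71.0.0
Test IP AND mask: 58.215.0.0
No, 58.215.158.111 is not in 148.71.0.0/16


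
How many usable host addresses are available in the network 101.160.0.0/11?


Host bits = 32 - 11 = 21
Total addresses = 2^21 = 2097152
Usable = total - 2 (network and broadcast)
Usable hosts: 2097150


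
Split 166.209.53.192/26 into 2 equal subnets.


New prefix = 26 + 1 = 27
Each subnet has 32 addresses
  166.209.53.192/27
  166.209.53.224/27
Subnets: 166.209.53.192/27, 166.209.53.224/27


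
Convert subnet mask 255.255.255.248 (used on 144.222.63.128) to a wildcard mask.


Subnet mask: 255.255.255.248
Wildcard = 255.255.255.255 - subnet mask
255 - 255 = 0
255 - 255 = 0
255 - 255 = 0
255 - 248 = 7
Wildcard: 0.0.0.7


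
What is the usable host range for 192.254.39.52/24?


Network: 192.254.39.0
Broadcast: 192.254.39.255
First usable = network + 1
Last usable = broadcast - 1
Range: 192.254.39.1 to 192.254.39.254


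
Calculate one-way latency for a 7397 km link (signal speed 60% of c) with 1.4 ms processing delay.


Speed = 0.6 * 3e5 km/s = 180000 km/s
Propagation delay = 7397 / 180000 = 0.0411 s = 41.0944 ms
Processing delay = 1.4 ms
Total one-way latency = 42.4944 ms


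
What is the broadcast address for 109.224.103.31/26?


Network: 109.224.103.0/26
Host bits = 6
Set all host bits to 1:
Broadcast: 109.224.103.63


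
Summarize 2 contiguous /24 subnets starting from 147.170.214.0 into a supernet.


Original prefix: /24
Number of subnets: 2 = 2^1
New prefix = 24 - 1 = 23
Supernet: 147.170.214.0/23


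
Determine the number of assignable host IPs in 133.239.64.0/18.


Host bits = 32 - 18 = 14
Total addresses = 2^14 = 16384
Usable = total - 2 (network and broadcast)
Usable hosts: 16382


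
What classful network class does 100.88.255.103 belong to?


First octet: 100
Binary: 01100100
0xxxxxxx -> Class A (1-126)
Class A, default mask 255.0.0.0 (/8)


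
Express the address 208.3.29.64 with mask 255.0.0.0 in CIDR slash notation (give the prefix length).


Binary: 11111111.00000000.00000000.00000000
Count leading 1s
Prefix: /8


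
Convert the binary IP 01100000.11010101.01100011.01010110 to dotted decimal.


01100000 = 96
11010101 = 213
01100011 = 99
01010110 = 86
IP: 96.213.99.86


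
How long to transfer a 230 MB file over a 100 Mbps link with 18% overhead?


Effective throughput = 100 * (1 - 18/100) = 82 Mbps
File size in Mb = 230 * 8 = 1840 Mb
Time = 1840 / 82
Time = 22.439 seconds


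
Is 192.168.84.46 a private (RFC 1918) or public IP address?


RFC 1918 private ranges:
  10.0.0.0/8 (10.0.0.0 - 10.255.255.255)
  172.16.0.0/12 (172.16.0.0 - 172.31.255.255)
  192.168.0.0/16 (192.168.0.0 - 192.168.255.255)
Private (in 192.168.0.0/16)


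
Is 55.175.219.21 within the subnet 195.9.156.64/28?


Subnet network: 195.9.156.64
Test IP AND mask: 55.175.219.16
No, 55.175.219.21 is not in 195.9.156.64/28


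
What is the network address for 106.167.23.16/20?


IP:   01101010.10100111.00010111.00010000
Mask: 11111111.11111111.11110000.00000000
AND operation:
Net:  01101010.10100111.00010000.00000000
Network: 106.167.16.0/20


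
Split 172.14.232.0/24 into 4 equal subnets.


New prefix = 24 + 2 = 26
Each subnet has 64 addresses
  172.14.232.0/26
  172.14.232.64/26
  172.14.232.128/26
  172.14.232.192/26
Subnets: 172.14.232.0/26, 172.14.232.64/26, 172.14.232.128/26, 172.14.232.192/26


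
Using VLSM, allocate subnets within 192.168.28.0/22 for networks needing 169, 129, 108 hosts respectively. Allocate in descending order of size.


169 hosts -> /24 (254 usable): 192.168.28.0/24
129 hosts -> /24 (254 usable): 192.168.29.0/24
108 hosts -> /25 (126 usable): 192.168.30.0/25
Allocation: 192.168.28.0/24 (169 hosts, 254 usable); 192.168.29.0/24 (129 hosts, 254 usable); 192.168.30.0/25 (108 hosts, 126 usable)


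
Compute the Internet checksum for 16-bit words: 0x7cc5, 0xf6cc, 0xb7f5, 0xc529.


Sum all words (with carry folding):
+ 0x7cc5 = 0x7cc5
+ 0xf6cc = 0x7392
+ 0xb7f5 = 0x2b88
+ 0xc529 = 0xf0b1
One's complement: ~0xf0b1
Checksum = 0x0f4e


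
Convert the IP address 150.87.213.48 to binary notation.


150 = 10010110
87 = 01010111
213 = 11010101
48 = 00110000
Binary: 10010110.01010111.11010101.00110000


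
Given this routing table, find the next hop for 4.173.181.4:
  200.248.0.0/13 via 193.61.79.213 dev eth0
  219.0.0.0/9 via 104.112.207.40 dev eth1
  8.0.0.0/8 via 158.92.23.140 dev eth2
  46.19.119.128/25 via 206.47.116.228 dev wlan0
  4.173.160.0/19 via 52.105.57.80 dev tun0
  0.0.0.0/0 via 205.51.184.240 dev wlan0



Longest prefix match for 4.173.181.4:
  /13 200.248.0.0: no
  /9 219.0.0.0: no
  /8 8.0.0.0: no
  /25 46.19.119.128: no
  /19 4.173.160.0: MATCH
  /0 0.0.0.0: MATCH
Selected: next-hop 52.105.57.80 via tun0 (matched /19)


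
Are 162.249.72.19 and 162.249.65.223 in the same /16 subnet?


Mask: 255.255.0.0
162.249.72.19 AND mask = 162.249.0.0
162.249.65.223 AND mask = 162.249.0.0
Yes, same subnet (162.249.0.0)


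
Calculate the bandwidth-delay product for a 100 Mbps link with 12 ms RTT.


BDP = bandwidth * RTT
= 100 Mbps * 12 ms
= 100 * 1e6 * 12 / 1000 bits
= 1200000 bits
= 150000 bytes
= 146.4844 KB
BDP = 1200000 bits (150000 bytes)


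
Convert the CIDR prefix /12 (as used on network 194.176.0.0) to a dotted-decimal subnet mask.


/12 means 12 network bits, 20 host bits
Binary: 11111111111100000000000000000000
Mask: 255.240.0.0


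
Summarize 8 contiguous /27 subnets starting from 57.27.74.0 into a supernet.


Original prefix: /27
Number of subnets: 8 = 2^3
New prefix = 27 - 3 = 24
Supernet: 57.27.74.0/24


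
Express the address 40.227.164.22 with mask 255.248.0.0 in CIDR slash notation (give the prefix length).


Binary: 11111111.11111000.00000000.00000000
Count leading 1s
Prefix: /13


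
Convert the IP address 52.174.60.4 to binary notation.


52 = 00110100
174 = 10101110
60 = 00111100
4 = 00000100
Binary: 00110100.10101110.00111100.00000100


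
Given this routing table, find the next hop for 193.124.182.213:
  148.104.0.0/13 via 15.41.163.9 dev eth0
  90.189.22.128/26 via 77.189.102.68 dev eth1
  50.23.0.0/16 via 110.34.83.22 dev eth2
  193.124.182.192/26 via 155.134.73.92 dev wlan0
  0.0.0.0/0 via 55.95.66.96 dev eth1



Longest prefix match for 193.124.182.213:
  /13 148.104.0.0: no
  /26 90.189.22.128: no
  /16 50.23.0.0: no
  /26 193.124.182.192: MATCH
  /0 0.0.0.0: MATCH
Selected: next-hop 155.134.73.92 via wlan0 (matched /26)


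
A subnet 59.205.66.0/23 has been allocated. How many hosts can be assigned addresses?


Host bits = 32 - 23 = 9
Total addresses = 2^9 = 512
Usable = total - 2 (network and broadcast)
Usable hosts: 510


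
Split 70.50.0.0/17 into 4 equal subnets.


New prefix = 17 + 2 = 19
Each subnet has 8192 addresses
  70.50.0.0/19
  70.50.32.0/19
  70.50.64.0/19
  70.50.96.0/19
Subnets: 70.50.0.0/19, 70.50.32.0/19, 70.50.64.0/19, 70.50.96.0/19


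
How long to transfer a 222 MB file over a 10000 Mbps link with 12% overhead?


Effective throughput = 10000 * (1 - 12/100) = 8800 Mbps
File size in Mb = 222 * 8 = 1776 Mb
Time = 1776 / 8800
Time = 0.2018 seconds


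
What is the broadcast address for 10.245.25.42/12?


Network: 10.240.0.0/12
Host bits = 20
Set all host bits to 1:
Broadcast: 10.255.255.255


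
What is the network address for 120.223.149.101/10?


IP:   01111000.11011111.10010101.01100101
Mask: 11111111.11000000.00000000.00000000
AND operation:
Net:  01111000.11000000.00000000.00000000
Network: 120.192.0.0/10


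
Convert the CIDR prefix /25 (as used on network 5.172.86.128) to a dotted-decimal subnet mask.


/25 means 25 network bits, 7 host bits
Binary: 11111111111111111111111110000000
Mask: 255.255.255.128


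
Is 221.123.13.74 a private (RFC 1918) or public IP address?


RFC 1918 private ranges:
  10.0.0.0/8 (10.0.0.0 - 10.255.255.255)
  172.16.0.0/12 (172.16.0.0 - 172.31.255.255)
  192.168.0.0/16 (192.168.0.0 - 192.168.255.255)
Public (not in any RFC 1918 range)


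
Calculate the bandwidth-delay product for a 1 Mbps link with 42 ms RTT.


BDP = bandwidth * RTT
= 1 Mbps * 42 ms
= 1 * 1e6 * 42 / 1000 bits
= 42000 bits
= 5250 bytes
= 5.127 KB
BDP = 42000 bits (5250 bytes)


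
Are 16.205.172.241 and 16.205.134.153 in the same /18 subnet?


Mask: 255.255.192.0
16.205.172.241 AND mask = 16.205.128.0
16.205.134.153 AND mask = 16.205.128.0
Yes, same subnet (16.205.128.0)


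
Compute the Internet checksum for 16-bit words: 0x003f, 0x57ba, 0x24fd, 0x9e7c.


Sum all words (with carry folding):
+ 0x003f = 0x003f
+ 0x57ba = 0x57f9
+ 0x24fd = 0x7cf6
+ 0x9e7c = 0x1b73
One's complement: ~0x1b73
Checksum = 0xe48c


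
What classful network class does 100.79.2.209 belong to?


First octet: 100
Binary: 01100100
0xxxxxxx -> Class A (1-126)
Class A, default mask 255.0.0.0 (/8)


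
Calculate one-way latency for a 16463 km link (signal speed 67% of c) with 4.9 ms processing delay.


Speed = 0.67 * 3e5 km/s = 201000 km/s
Propagation delay = 16463 / 201000 = 0.0819 s = 81.9055 ms
Processing delay = 4.9 ms
Total one-way latency = 86.8055 ms


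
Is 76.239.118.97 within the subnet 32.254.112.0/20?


Subnet network: 32.254.112.0
Test IP AND mask: 76.239.112.0
No, 76.239.118.97 is not in 32.254.112.0/20


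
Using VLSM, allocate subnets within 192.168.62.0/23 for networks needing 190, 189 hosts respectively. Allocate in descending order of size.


190 hosts -> /24 (254 usable): 192.168.62.0/24
189 hosts -> /24 (254 usable): 192.168.63.0/24
Allocation: 192.168.62.0/24 (190 hosts, 254 usable); 192.168.63.0/24 (189 hosts, 254 usable)


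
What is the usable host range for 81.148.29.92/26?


Network: 81.148.29.64
Broadcast: 81.148.29.127
First usable = network + 1
Last usable = broadcast - 1
Range: 81.148.29.65 to 81.148.29.126


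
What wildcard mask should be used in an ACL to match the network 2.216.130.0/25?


Subnet mask: 255.255.255.128
Wildcard = 255.255.255.255 - subnet mask
255 - 255 = 0
255 - 255 = 0
255 - 255 = 0
255 - 128 = 127
Wildcard: 0.0.0.127


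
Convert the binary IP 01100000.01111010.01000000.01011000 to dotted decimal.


01100000 = 96
01111010 = 122
01000000 = 64
01011000 = 88
IP: 96.122.64.88


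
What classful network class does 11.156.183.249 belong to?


First octet: 11
Binary: 00001011
0xxxxxxx -> Class A (1-126)
Class A, default mask 255.0.0.0 (/8)


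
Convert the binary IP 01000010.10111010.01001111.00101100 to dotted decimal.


01000010 = 66
10111010 = 186
01001111 = 79
00101100 = 44
IP: 66.186.79.44


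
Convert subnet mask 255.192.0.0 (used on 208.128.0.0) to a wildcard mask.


Subnet mask: 255.192.0.0
Wildcard = 255.255.255.255 - subnet mask
255 - 255 = 0
255 - 192 = 63
255 - 0 = 255
255 - 0 = 255
Wildcard: 0.63.255.255


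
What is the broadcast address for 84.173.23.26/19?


Network: 84.173.0.0/19
Host bits = 13
Set all host bits to 1:
Broadcast: 84.173.31.255


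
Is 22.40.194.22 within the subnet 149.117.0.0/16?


Subnet network: 149.117.0.0
Test IP AND mask: 22.40.0.0
No, 22.40.194.22 is not in 149.117.0.0/16


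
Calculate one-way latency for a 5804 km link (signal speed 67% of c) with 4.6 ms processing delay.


Speed = 0.67 * 3e5 km/s = 201000 km/s
Propagation delay = 5804 / 201000 = 0.0289 s = 28.8756 ms
Processing delay = 4.6 ms
Total one-way latency = 33.4756 ms


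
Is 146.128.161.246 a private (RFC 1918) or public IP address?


RFC 1918 private ranges:
  10.0.0.0/8 (10.0.0.0 - 10.255.255.255)
  172.16.0.0/12 (172.16.0.0 - 172.31.255.255)
  192.168.0.0/16 (192.168.0.0 - 192.168.255.255)
Public (not in any RFC 1918 range)


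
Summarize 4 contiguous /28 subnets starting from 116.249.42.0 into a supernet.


Original prefix: /28
Number of subnets: 4 = 2^2
New prefix = 28 - 2 = 26
Supernet: 116.249.42.0/26


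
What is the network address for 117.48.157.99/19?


IP:   01110101.00110000.10011101.01100011
Mask: 11111111.11111111.11100000.00000000
AND operation:
Net:  01110101.00110000.10000000.00000000
Network: 117.48.128.0/19


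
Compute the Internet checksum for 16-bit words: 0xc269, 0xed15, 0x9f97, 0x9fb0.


Sum all words (with carry folding):
+ 0xc269 = 0xc269
+ 0xed15 = 0xaf7f
+ 0x9f97 = 0x4f17
+ 0x9fb0 = 0xeec7
One's complement: ~0xeec7
Checksum = 0x1138


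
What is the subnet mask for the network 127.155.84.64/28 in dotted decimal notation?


/28 means 28 network bits, 4 host bits
Binary: 11111111111111111111111111110000
Mask: 255.255.255.240


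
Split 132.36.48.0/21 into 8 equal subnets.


New prefix = 21 + 3 = 24
Each subnet has 256 addresses
  132.36.48.0/24
  132.36.49.0/24
  132.36.50.0/24
  132.36.51.0/24
  132.36.52.0/24
  132.36.53.0/24
  132.36.54.0/24
  132.36.55.0/24
Subnets: 132.36.48.0/24, 132.36.49.0/24, 132.36.50.0/24, 132.36.51.0/24, 132.36.52.0/24, 132.36.53.0/24, 132.36.54.0/24, 132.36.55.0/24


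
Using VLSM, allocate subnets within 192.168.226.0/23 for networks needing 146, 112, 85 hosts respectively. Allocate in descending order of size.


146 hosts -> /24 (254 usable): 192.168.226.0/24
112 hosts -> /25 (126 usable): 192.168.227.0/25
85 hosts -> /25 (126 usable): 192.168.227.128/25
Allocation: 192.168.226.0/24 (146 hosts, 254 usable); 192.168.227.0/25 (112 hosts, 126 usable); 192.168.227.128/25 (85 hosts, 126 usable)


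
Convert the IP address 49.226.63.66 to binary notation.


49 = 00110001
226 = 11100010
63 = 00111111
66 = 01000010
Binary: 00110001.11100010.00111111.01000010


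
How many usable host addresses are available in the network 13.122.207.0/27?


Host bits = 32 - 27 = 5
Total addresses = 2^5 = 32
Usable = total - 2 (network and broadcast)
Usable hosts: 30


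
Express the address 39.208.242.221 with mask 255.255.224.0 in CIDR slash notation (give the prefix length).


Binary: 11111111.11111111.11100000.00000000
Count leading 1s
Prefix: /19


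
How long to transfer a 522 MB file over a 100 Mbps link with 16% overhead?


Effective throughput = 100 * (1 - 16/100) = 84 Mbps
File size in Mb = 522 * 8 = 4176 Mb
Time = 4176 / 84
Time = 49.7143 seconds


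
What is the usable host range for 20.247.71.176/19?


Network: 20.247.64.0
Broadcast: 20.247.95.255
First usable = network + 1
Last usable = broadcast - 1
Range: 20.247.64.1 to 20.247.95.254


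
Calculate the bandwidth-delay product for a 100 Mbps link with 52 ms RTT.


BDP = bandwidth * RTT
= 100 Mbps * 52 ms
= 100 * 1e6 * 52 / 1000 bits
= 5200000 bits
= 650000 bytes
= 634.7656 KB
BDP = 5200000 bits (650000 bytes)


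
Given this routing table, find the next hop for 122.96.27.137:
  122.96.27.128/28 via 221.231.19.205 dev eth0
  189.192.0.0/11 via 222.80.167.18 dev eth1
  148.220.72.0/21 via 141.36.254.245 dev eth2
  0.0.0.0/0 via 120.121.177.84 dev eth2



Longest prefix match for 122.96.27.137:
  /28 122.96.27.128: MATCH
  /11 189.192.0.0: no
  /21 148.220.72.0: no
  /0 0.0.0.0: MATCH
Selected: next-hop 221.231.19.205 via eth0 (matched /28)


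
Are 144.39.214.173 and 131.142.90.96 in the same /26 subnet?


Mask: 255.255.255.192
144.39.214.173 AND mask = 144.39.214.128
131.142.90.96 AND mask = 131.142.90.64
No, different subnets (144.39.214.128 vs 131.142.90.64)


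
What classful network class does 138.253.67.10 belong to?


First octet: 138
Binary: 10001010
10xxxxxx -> Class B (128-191)
Class B, default mask 255.255.0.0 (/16)


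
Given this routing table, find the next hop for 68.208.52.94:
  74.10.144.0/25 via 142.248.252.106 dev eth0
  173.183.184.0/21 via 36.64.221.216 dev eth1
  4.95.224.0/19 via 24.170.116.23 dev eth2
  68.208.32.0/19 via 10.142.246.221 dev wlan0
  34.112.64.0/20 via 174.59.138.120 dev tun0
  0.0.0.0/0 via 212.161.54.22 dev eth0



Longest prefix match for 68.208.52.94:
  /25 74.10.144.0: no
  /21 173.183.184.0: no
  /19 4.95.224.0: no
  /19 68.208.32.0: MATCH
  /20 34.112.64.0: no
  /0 0.0.0.0: MATCH
Selected: next-hop 10.142.246.221 via wlan0 (matched /19)


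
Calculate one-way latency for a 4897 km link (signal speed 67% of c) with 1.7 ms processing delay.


Speed = 0.67 * 3e5 km/s = 201000 km/s
Propagation delay = 4897 / 201000 = 0.0244 s = 24.3632 ms
Processing delay = 1.7 ms
Total one-way latency = 26.0632 ms


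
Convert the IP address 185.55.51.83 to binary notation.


185 = 10111001
55 = 00110111
51 = 00110011
83 = 01010011
Binary: 10111001.00110111.00110011.01010011


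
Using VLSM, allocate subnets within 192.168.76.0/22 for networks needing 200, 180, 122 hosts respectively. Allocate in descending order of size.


200 hosts -> /24 (254 usable): 192.168.76.0/24
180 hosts -> /24 (254 usable): 192.168.77.0/24
122 hosts -> /25 (126 usable): 192.168.78.0/25
Allocation: 192.168.76.0/24 (200 hosts, 254 usable); 192.168.77.0/24 (180 hosts, 254 usable); 192.168.78.0/25 (122 hosts, 126 usable)


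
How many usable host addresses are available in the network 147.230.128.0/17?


Host bits = 32 - 17 = 15
Total addresses = 2^15 = 32768
Usable = total - 2 (network and broadcast)
Usable hosts: 32766


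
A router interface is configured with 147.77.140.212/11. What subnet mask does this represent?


/11 means 11 network bits, 21 host bits
Binary: 11111111111000000000000000000000
Mask: 255.224.0.0


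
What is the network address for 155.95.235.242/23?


IP:   10011011.01011111.11101011.11110010
Mask: 11111111.11111111.11111110.00000000
AND operation:
Net:  10011011.01011111.11101010.00000000
Network: 155.95.234.0/23


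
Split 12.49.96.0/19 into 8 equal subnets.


New prefix = 19 + 3 = 22
Each subnet has 1024 addresses
  12.49.96.0/22
  12.49.100.0/22
  12.49.104.0/22
  12.49.108.0/22
  12.49.112.0/22
  12.49.116.0/22
  12.49.120.0/22
  12.49.124.0/22
Subnets: 12.49.96.0/22, 12.49.100.0/22, 12.49.104.0/22, 12.49.108.0/22, 12.49.112.0/22, 12.49.116.0/22, 12.49.120.0/22, 12.49.124.0/22


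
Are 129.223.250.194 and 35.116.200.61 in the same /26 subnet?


Mask: 255.255.255.192
129.223.250.194 AND mask = 129.223.250.192
35.116.200.61 AND mask = 35.116.200.0
No, different subnets (129.223.250.192 vs 35.116.200.0)


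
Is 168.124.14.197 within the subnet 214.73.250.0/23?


Subnet network: 214.73.250.0
Test IP AND mask: 168.124.14.0
No, 168.124.14.197 is not in 214.73.250.0/23


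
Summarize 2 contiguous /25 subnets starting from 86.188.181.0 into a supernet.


Original prefix: /25
Number of subnets: 2 = 2^1
New prefix = 25 - 1 = 24
Supernet: 86.188.181.0/24


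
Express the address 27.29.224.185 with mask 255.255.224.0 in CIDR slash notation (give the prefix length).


Binary: 11111111.11111111.11100000.00000000
Count leading 1s
Prefix: /19


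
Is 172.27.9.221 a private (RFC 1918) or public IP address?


RFC 1918 private ranges:
  10.0.0.0/8 (10.0.0.0 - 10.255.255.255)
  172.16.0.0/12 (172.16.0.0 - 172.31.255.255)
  192.168.0.0/16 (192.168.0.0 - 192.168.255.255)
Private (in 172.16.0.0/12)


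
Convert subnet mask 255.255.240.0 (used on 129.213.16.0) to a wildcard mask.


Subnet mask: 255.255.240.0
Wildcard = 255.255.255.255 - subnet mask
255 - 255 = 0
255 - 255 = 0
255 - 240 = 15
255 - 0 = 255
Wildcard: 0.0.15.255


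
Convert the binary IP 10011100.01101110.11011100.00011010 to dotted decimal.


10011100 = 156
01101110 = 110
11011100 = 220
00011010 = 26
IP: 156.110.220.26


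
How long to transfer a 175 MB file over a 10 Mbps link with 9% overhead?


Effective throughput = 10 * (1 - 9/100) = 9.1 Mbps
File size in Mb = 175 * 8 = 1400 Mb
Time = 1400 / 9.1
Time = 153.8462 seconds


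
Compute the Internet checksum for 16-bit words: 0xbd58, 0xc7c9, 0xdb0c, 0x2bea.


Sum all words (with carry folding):
+ 0xbd58 = 0xbd58
+ 0xc7c9 = 0x8522
+ 0xdb0c = 0x602f
+ 0x2bea = 0x8c19
One's complement: ~0x8c19
Checksum = 0x73e6


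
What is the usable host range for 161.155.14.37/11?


Network: 161.128.0.0
Broadcast: 161.159.255.255
First usable = network + 1
Last usable = broadcast - 1
Range: 161.128.0.1 to 161.159.255.254


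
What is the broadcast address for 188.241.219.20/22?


Network: 188.241.216.0/22
Host bits = 10
Set all host bits to 1:
Broadcast: 188.241.219.255


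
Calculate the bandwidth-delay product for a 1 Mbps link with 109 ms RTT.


BDP = bandwidth * RTT
= 1 Mbps * 109 ms
= 1 * 1e6 * 109 / 1000 bits
= 109000 bits
= 13625 bytes
= 13.3057 KB
BDP = 109000 bits (13625 bytes)


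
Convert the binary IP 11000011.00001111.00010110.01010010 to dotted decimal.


11000011 = 195
00001111 = 15
00010110 = 22
01010010 = 82
IP: 195.15.22.82


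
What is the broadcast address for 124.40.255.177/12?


Network: 124.32.0.0/12
Host bits = 20
Set all host bits to 1:
Broadcast: 124.47.255.255


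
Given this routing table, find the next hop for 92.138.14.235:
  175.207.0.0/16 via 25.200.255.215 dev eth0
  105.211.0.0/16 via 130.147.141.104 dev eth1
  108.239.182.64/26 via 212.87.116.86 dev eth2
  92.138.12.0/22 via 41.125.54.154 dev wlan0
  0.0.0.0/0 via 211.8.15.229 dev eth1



Longest prefix match for 92.138.14.235:
  /16 175.207.0.0: no
  /16 105.211.0.0: no
  /26 108.239.182.64: no
  /22 92.138.12.0: MATCH
  /0 0.0.0.0: MATCH
Selected: next-hop 41.125.54.154 via wlan0 (matched /22)


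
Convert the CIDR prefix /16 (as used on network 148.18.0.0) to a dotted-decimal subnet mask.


/16 means 16 network bits, 16 host bits
Binary: 11111111111111110000000000000000
Mask: 255.255.0.0


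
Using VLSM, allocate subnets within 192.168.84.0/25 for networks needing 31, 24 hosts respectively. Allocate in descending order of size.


31 hosts -> /26 (62 usable): 192.168.84.0/26
24 hosts -> /27 (30 usable): 192.168.84.64/27
Allocation: 192.168.84.0/26 (31 hosts, 62 usable); 192.168.84.64/27 (24 hosts, 30 usable)


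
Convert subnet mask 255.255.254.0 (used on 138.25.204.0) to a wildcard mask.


Subnet mask: 255.255.254.0
Wildcard = 255.255.255.255 - subnet mask
255 - 255 = 0
255 - 255 = 0
255 - 254 = 1
255 - 0 = 255
Wildcard: 0.0.1.255


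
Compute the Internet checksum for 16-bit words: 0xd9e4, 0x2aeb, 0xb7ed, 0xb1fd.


Sum all words (with carry folding):
+ 0xd9e4 = 0xd9e4
+ 0x2aeb = 0x04d0
+ 0xb7ed = 0xbcbd
+ 0xb1fd = 0x6ebb
One's complement: ~0x6ebb
Checksum = 0x9144


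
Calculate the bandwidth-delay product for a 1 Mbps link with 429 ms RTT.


BDP = bandwidth * RTT
= 1 Mbps * 429 ms
= 1 * 1e6 * 429 / 1000 bits
= 429000 bits
= 53625 bytes
= 52.3682 KB
BDP = 429000 bits (53625 bytes)


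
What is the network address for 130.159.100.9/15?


IP:   10000010.10011111.01100100.00001001
Mask: 11111111.11111110.00000000.00000000
AND operation:
Net:  10000010.10011110.00000000.00000000
Network: 130.158.0.0/15


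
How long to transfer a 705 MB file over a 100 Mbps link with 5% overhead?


Effective throughput = 100 * (1 - 5/100) = 95 Mbps
File size in Mb = 705 * 8 = 5640 Mb
Time = 5640 / 95
Time = 59.3684 seconds


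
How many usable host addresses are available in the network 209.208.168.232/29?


Host bits = 32 - 29 = 3
Total addresses = 2^3 = 8
Usable = total - 2 (network and broadcast)
Usable hosts: 6


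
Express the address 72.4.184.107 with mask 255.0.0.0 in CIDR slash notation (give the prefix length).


Binary: 11111111.00000000.00000000.00000000
Count leading 1s
Prefix: /8


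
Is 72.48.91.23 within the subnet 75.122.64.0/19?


Subnet network: 75.122.64.0
Test IP AND mask: 72.48.64.0
No, 72.48.91.23 is not in 75.122.64.0/19


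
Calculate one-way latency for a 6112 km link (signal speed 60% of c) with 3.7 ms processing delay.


Speed = 0.6 * 3e5 km/s = 180000 km/s
Propagation delay = 6112 / 180000 = 0.034 s = 33.9556 ms
Processing delay = 3.7 ms
Total one-way latency = 37.6556 ms


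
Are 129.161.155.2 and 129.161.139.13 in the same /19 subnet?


Mask: 255.255.224.0
129.161.155.2 AND mask = 129.161.128.0
129.161.139.13 AND mask = 129.161.128.0
Yes, same subnet (129.161.128.0)


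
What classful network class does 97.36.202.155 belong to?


First octet: 97
Binary: 01100001
0xxxxxxx -> Class A (1-126)
Class A, default mask 255.0.0.0 (/8)


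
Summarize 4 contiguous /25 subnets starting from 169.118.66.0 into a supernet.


Original prefix: /25
Number of subnets: 4 = 2^2
New prefix = 25 - 2 = 23
Supernet: 169.118.66.0/23


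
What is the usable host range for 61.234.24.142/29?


Network: 61.234.24.136
Broadcast: 61.234.24.143
First usable = network + 1
Last usable = broadcast - 1
Range: 61.234.24.137 to 61.234.24.142


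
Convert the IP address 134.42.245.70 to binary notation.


134 = 10000110
42 = 00101010
245 = 11110101
70 = 01000110
Binary: 10000110.00101010.11110101.01000110


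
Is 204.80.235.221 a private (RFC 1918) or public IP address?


RFC 1918 private ranges:
  10.0.0.0/8 (10.0.0.0 - 10.255.255.255)
  172.16.0.0/12 (172.16.0.0 - 172.31.255.255)
  192.168.0.0/16 (192.168.0.0 - 192.168.255.255)
Public (not in any RFC 1918 range)


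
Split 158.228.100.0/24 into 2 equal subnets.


New prefix = 24 + 1 = 25
Each subnet has 128 addresses
  158.228.100.0/25
  158.228.100.128/25
Subnets: 158.228.100.0/25, 158.228.100.128/25


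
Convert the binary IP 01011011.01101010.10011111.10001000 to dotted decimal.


01011011 = 91
01101010 = 106
10011111 = 159
10001000 = 136
IP: 91.106.159.136


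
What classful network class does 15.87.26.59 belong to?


First octet: 15
Binary: 00001111
0xxxxxxx -> Class A (1-126)
Class A, default mask 255.0.0.0 (/8)


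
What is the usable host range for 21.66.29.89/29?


Network: 21.66.29.88
Broadcast: 21.66.29.95
First usable = network + 1
Last usable = broadcast - 1
Range: 21.66.29.89 to 21.66.29.94


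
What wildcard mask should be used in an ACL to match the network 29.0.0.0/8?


Subnet mask: 255.0.0.0
Wildcard = 255.255.255.255 - subnet mask
255 - 255 = 0
255 - 0 = 255
255 - 0 = 255
255 - 0 = 255
Wildcard: 0.255.255.255


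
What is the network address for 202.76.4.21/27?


IP:   11001010.01001100.00000100.00010101
Mask: 11111111.11111111.11111111.11100000
AND operation:
Net:  11001010.01001100.00000100.00000000
Network: 202.76.4.0/27


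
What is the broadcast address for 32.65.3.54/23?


Network: 32.65.2.0/23
Host bits = 9
Set all host bits to 1:
Broadcast: 32.65.3.255


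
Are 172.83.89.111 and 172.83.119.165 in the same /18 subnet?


Mask: 255.255.192.0
172.83.89.111 AND mask = 172.83.64.0
172.83.119.165 AND mask = 172.83.64.0
Yes, same subnet (172.83.64.0)


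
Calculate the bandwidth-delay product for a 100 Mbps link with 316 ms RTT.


BDP = bandwidth * RTT
= 100 Mbps * 316 ms
= 100 * 1e6 * 316 / 1000 bits
= 31600000 bits
= 3950000 bytes
= 3857.4219 KB
BDP = 31600000 bits (3950000 bytes)


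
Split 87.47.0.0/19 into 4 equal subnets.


New prefix = 19 + 2 = 21
Each subnet has 2048 addresses
  87.47.0.0/21
  87.47.8.0/21
  87.47.16.0/21
  87.47.24.0/21
Subnets: 87.47.0.0/21, 87.47.8.0/21, 87.47.16.0/21, 87.47.24.0/21


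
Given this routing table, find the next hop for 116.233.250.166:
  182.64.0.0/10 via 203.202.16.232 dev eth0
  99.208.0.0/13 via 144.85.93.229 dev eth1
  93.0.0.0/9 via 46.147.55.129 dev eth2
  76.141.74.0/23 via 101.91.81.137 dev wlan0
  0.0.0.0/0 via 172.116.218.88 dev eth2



Longest prefix match for 116.233.250.166:
  /10 182.64.0.0: no
  /13 99.208.0.0: no
  /9 93.0.0.0: no
  /23 76.141.74.0: no
  /0 0.0.0.0: MATCH
Selected: next-hop 172.116.218.88 via eth2 (matched /0)


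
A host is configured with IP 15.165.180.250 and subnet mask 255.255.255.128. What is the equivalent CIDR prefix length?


Binary: 11111111.11111111.11111111.10000000
Count leading 1s
Prefix: /25


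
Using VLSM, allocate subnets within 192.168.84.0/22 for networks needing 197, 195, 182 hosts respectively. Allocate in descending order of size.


197 hosts -> /24 (254 usable): 192.168.84.0/24
195 hosts -> /24 (254 usable): 192.168.85.0/24
182 hosts -> /24 (254 usable): 192.168.86.0/24
Allocation: 192.168.84.0/24 (197 hosts, 254 usable); 192.168.85.0/24 (195 hosts, 254 usable); 192.168.86.0/24 (182 hosts, 254 usable)


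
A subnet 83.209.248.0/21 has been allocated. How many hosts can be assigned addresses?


Host bits = 32 - 21 = 11
Total addresses = 2^11 = 2048
Usable = total - 2 (network and broadcast)
Usable hosts: 2046


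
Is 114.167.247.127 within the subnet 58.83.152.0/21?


Subnet network: 58.83.152.0
Test IP AND mask: 114.167.240.0
No, 114.167.247.127 is not in 58.83.152.0/21


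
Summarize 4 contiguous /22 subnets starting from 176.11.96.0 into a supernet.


Original prefix: /22
Number of subnets: 4 = 2^2
New prefix = 22 - 2 = 20
Supernet: 176.11.96.0/20


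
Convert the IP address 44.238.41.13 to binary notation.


44 = 00101100
238 = 11101110
41 = 00101001
13 = 00001101
Binary: 00101100.11101110.00101001.00001101


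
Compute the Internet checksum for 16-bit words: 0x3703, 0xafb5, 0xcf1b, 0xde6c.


Sum all words (with carry folding):
+ 0x3703 = 0x3703
+ 0xafb5 = 0xe6b8
+ 0xcf1b = 0xb5d4
+ 0xde6c = 0x9441
One's complement: ~0x9441
Checksum = 0x6bbe


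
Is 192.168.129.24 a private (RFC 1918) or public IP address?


RFC 1918 private ranges:
  10.0.0.0/8 (10.0.0.0 - 10.255.255.255)
  172.16.0.0/12 (172.16.0.0 - 172.31.255.255)
  192.168.0.0/16 (192.168.0.0 - 192.168.255.255)
Private (in 192.168.0.0/16)


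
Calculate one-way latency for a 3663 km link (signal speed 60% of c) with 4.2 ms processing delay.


Speed = 0.6 * 3e5 km/s = 180000 km/s
Propagation delay = 3663 / 180000 = 0.0204 s = 20.35 ms
Processing delay = 4.2 ms
Total one-way latency = 24.55 ms


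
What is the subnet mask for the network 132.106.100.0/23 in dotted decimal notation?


/23 means 23 network bits, 9 host bits
Binary: 11111111111111111111111000000000
Mask: 255.255.254.0


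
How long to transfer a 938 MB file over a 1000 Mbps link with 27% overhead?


Effective throughput = 1000 * (1 - 27/100) = 730 Mbps
File size in Mb = 938 * 8 = 7504 Mb
Time = 7504 / 730
Time = 10.2795 seconds
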